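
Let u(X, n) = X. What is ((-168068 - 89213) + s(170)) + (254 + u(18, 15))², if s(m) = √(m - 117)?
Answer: -183297 + √53 ≈ -1.8329e+5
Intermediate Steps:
s(m) = √(-117 + m)
((-168068 - 89213) + s(170)) + (254 + u(18, 15))² = ((-168068 - 89213) + √(-117 + 170)) + (254 + 18)² = (-257281 + √53) + 272² = (-257281 + √53) + 73984 = -183297 + √53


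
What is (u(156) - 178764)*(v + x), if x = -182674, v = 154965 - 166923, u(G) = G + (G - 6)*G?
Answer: 30208443456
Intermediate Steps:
u(G) = G + G*(-6 + G) (u(G) = G + (-6 + G)*G = G + G*(-6 + G))
v = -11958
(u(156) - 178764)*(v + x) = (156*(-5 + 156) - 178764)*(-11958 - 182674) = (156*151 - 178764)*(-194632) = (23556 - 178764)*(-194632) = -155208*(-194632) = 30208443456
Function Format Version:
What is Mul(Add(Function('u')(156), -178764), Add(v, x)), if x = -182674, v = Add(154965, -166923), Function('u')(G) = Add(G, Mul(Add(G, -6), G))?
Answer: 30208443456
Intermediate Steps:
Function('u')(G) = Add(G, Mul(G, Add(-6, G))) (Function('u')(G) = Add(G, Mul(Add(-6, G), G)) = Add(G, Mul(G, Add(-6, G))))
v = -11958
Mul(Add(Function('u')(156), -178764), Add(v, x)) = Mul(Add(Mul(156, Add(-5, 156)), -178764), Add(-11958, -182674)) = Mul(Add(Mul(156, 151), -178764), -194632) = Mul(Add(23556, -178764), -194632) = Mul(-155208, -194632) = 30208443456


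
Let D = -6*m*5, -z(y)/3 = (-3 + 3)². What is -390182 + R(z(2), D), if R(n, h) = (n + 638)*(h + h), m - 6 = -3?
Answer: -505022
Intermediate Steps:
m = 3 (m = 6 - 3 = 3)
z(y) = 0 (z(y) = -3*(-3 + 3)² = -3*0² = -3*0 = 0)
D = -90 (D = -6*3*5 = -18*5 = -90)
R(n, h) = 2*h*(638 + n) (R(n, h) = (638 + n)*(2*h) = 2*h*(638 + n))
-390182 + R(z(2), D) = -390182 + 2*(-90)*(638 + 0) = -390182 + 2*(-90)*638 = -390182 - 114840 = -505022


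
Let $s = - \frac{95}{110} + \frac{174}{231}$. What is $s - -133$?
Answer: $\frac{20465}{154} \approx 132.89$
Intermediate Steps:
$s = - \frac{17}{154}$ ($s = \left(-95\right) \frac{1}{110} + 174 \cdot \frac{1}{231} = - \frac{19}{22} + \frac{58}{77} = - \frac{17}{154} \approx -0.11039$)
$s - -133 = - \frac{17}{154} - -133 = - \frac{17}{154} + 133 = \frac{20465}{154}$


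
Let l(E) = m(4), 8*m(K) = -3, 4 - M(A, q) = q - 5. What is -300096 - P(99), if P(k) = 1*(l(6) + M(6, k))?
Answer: -2400045/8 ≈ -3.0001e+5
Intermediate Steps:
M(A, q) = 9 - q (M(A, q) = 4 - (q - 5) = 4 - (-5 + q) = 4 + (5 - q) = 9 - q)
m(K) = -3/8 (m(K) = (1/8)*(-3) = -3/8)
l(E) = -3/8
P(k) = 69/8 - k (P(k) = 1*(-3/8 + (9 - k)) = 1*(69/8 - k) = 69/8 - k)
-300096 - P(99) = -300096 - (69/8 - 1*99) = -300096 - (69/8 - 99) = -300096 - 1*(-723/8) = -300096 + 723/8 = -2400045/8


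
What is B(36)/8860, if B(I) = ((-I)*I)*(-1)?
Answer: 324/2215 ≈ 0.14628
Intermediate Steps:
B(I) = I² (B(I) = -I²*(-1) = I²)
B(36)/8860 = 36²/8860 = 1296*(1/8860) = 324/2215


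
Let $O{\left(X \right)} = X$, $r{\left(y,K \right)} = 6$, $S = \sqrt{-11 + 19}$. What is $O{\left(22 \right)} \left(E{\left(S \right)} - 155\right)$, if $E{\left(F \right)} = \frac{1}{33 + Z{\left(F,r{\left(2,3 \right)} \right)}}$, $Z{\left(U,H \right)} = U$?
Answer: $- \frac{3685484}{1081} - \frac{44 \sqrt{2}}{1081} \approx -3409.4$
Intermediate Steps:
$S = 2 \sqrt{2}$ ($S = \sqrt{8} = 2 \sqrt{2} \approx 2.8284$)
$E{\left(F \right)} = \frac{1}{33 + F}$
$O{\left(22 \right)} \left(E{\left(S \right)} - 155\right) = 22 \left(\frac{1}{33 + 2 \sqrt{2}} - 155\right) = 22 \left(-155 + \frac{1}{33 + 2 \sqrt{2}}\right) = -3410 + \frac{22}{33 + 2 \sqrt{2}}$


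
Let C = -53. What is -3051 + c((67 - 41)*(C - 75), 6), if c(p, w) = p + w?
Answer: -6373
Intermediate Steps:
-3051 + c((67 - 41)*(C - 75), 6) = -3051 + ((67 - 41)*(-53 - 75) + 6) = -3051 + (26*(-128) + 6) = -3051 + (-3328 + 6) = -3051 - 3322 = -6373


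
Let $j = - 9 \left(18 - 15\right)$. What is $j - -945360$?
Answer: $945333$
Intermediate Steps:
$j = -27$ ($j = \left(-9\right) 3 = -27$)
$j - -945360 = -27 - -945360 = -27 + 945360 = 945333$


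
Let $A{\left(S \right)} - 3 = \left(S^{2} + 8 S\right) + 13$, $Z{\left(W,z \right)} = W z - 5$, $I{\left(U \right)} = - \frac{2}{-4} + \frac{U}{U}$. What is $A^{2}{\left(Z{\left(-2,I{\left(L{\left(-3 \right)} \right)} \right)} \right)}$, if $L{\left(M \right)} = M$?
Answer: $256$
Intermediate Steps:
$I{\left(U \right)} = \frac{3}{2}$ ($I{\left(U \right)} = \left(-2\right) \left(- \frac{1}{4}\right) + 1 = \frac{1}{2} + 1 = \frac{3}{2}$)
$Z{\left(W,z \right)} = -5 + W z$
$A{\left(S \right)} = 16 + S^{2} + 8 S$ ($A{\left(S \right)} = 3 + \left(\left(S^{2} + 8 S\right) + 13\right) = 3 + \left(13 + S^{2} + 8 S\right) = 16 + S^{2} + 8 S$)
$A^{2}{\left(Z{\left(-2,I{\left(L{\left(-3 \right)} \right)} \right)} \right)} = \left(16 + \left(-5 - 3\right)^{2} + 8 \left(-5 - 3\right)\right)^{2} = \left(16 + \left(-8\right)^{2} + 8 \left(-8\right)\right)^{2} = \left(16 + 64 - 64\right)^{2} = 16^{2} = 256$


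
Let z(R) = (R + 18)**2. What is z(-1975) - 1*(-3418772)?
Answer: 7248621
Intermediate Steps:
z(R) = (18 + R)**2
z(-1975) - 1*(-3418772) = (18 - 1975)**2 - 1*(-3418772) = (-1957)**2 + 3418772 = 3829849 + 3418772 = 7248621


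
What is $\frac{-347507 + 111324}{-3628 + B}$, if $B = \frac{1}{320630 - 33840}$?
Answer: $\frac{67734922570}{1040474119} \approx 65.1$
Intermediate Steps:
$B = \frac{1}{286790}$ ($B = \frac{1}{320630 - 33840} = \frac{1}{286790} \approx 3.4869 \cdot 10^{-6}$)
$\frac{-347507 + 111324}{-3628 + B} = \frac{-347507 + 111324}{-3628 + \frac{1}{286790}} = - \frac{236183}{- \frac{1040474119}{286790}} = \left(-236183\right) \left(- \frac{286790}{1040474119}\right) = \frac{67734922570}{1040474119}$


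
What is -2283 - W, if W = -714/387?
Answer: -294269/129 ≈ -2281.2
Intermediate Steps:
W = -238/129 (W = -714*1/387 = -238/129 ≈ -1.8450)
-2283 - W = -2283 - 1*(-238/129) = -2283 + 238/129 = -294269/129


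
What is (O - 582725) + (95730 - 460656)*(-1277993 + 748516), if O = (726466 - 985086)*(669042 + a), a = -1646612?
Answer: 446038494377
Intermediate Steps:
O = 252819153400 (O = (726466 - 985086)*(669042 - 1646612) = -258620*(-977570) = 252819153400)
(O - 582725) + (95730 - 460656)*(-1277993 + 748516) = (252819153400 - 582725) + (95730 - 460656)*(-1277993 + 748516) = 252818570675 - 364926*(-529477) = 252818570675 + 193219923702 = 446038494377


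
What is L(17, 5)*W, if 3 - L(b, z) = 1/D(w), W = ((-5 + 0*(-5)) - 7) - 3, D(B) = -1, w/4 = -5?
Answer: -60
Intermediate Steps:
w = -20 (w = 4*(-5) = -20)
W = -15 (W = ((-5 + 0) - 7) - 3 = (-5 - 7) - 3 = -12 - 3 = -15)
L(b, z) = 4 (L(b, z) = 3 - 1/(-1) = 3 - 1*(-1) = 3 + 1 = 4)
L(17, 5)*W = 4*(-15) = -60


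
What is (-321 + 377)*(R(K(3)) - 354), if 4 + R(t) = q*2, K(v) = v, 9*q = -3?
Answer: -60256/3 ≈ -20085.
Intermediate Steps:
q = -1/3 (q = (1/9)*(-3) = -1/3 ≈ -0.33333)
R(t) = -14/3 (R(t) = -4 - 1/3*2 = -4 - 2/3 = -14/3)
(-321 + 377)*(R(K(3)) - 354) = (-321 + 377)*(-14/3 - 354) = 56*(-1076/3) = -60256/3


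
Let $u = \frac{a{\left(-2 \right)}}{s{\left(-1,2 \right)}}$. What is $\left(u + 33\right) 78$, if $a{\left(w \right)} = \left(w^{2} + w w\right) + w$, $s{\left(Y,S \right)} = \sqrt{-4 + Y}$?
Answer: $2574 - \frac{468 i \sqrt{5}}{5} \approx 2574.0 - 209.3 i$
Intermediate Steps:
$a{\left(w \right)} = w + 2 w^{2}$ ($a{\left(w \right)} = \left(w^{2} + w^{2}\right) + w = 2 w^{2} + w = w + 2 w^{2}$)
$u = - \frac{6 i \sqrt{5}}{5}$ ($u = \frac{\left(-2\right) \left(1 + 2 \left(-2\right)\right)}{\sqrt{-4 - 1}} = \frac{\left(-2\right) \left(1 - 4\right)}{\sqrt{-5}} = \frac{\left(-2\right) \left(-3\right)}{i \sqrt{5}} = 6 \left(- \frac{i \sqrt{5}}{5}\right) = - \frac{6 i \sqrt{5}}{5} \approx - 2.6833 i$)
$\left(u + 33\right) 78 = \left(- \frac{6 i \sqrt{5}}{5} + 33\right) 78 = \left(33 - \frac{6 i \sqrt{5}}{5}\right) 78 = 2574 - \frac{468 i \sqrt{5}}{5}$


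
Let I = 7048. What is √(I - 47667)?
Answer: I*√40619 ≈ 201.54*I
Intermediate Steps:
√(I - 47667) = √(7048 - 47667) = √(-40619) = I*√40619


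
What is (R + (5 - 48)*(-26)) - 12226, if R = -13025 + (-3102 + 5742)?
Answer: -21493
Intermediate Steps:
R = -10385 (R = -13025 + 2640 = -10385)
(R + (5 - 48)*(-26)) - 12226 = (-10385 + (5 - 48)*(-26)) - 12226 = (-10385 - 43*(-26)) - 12226 = (-10385 + 1118) - 12226 = -9267 - 12226 = -21493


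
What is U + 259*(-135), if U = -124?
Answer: -35089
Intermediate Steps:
U + 259*(-135) = -124 + 259*(-135) = -124 - 34965 = -35089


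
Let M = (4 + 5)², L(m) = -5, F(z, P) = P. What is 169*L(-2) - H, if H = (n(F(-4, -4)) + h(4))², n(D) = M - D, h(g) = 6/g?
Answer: -33309/4 ≈ -8327.3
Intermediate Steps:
M = 81 (M = 9² = 81)
n(D) = 81 - D
H = 29929/4 (H = ((81 - 1*(-4)) + 6/4)² = ((81 + 4) + 6*(¼))² = (85 + 3/2)² = (173/2)² = 29929/4 ≈ 7482.3)
169*L(-2) - H = 169*(-5) - 1*29929/4 = -845 - 29929/4 = -33309/4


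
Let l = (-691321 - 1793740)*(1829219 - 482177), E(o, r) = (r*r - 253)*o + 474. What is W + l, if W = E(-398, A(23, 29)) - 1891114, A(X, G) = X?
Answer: -3347483540050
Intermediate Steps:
E(o, r) = 474 + o*(-253 + r²) (E(o, r) = (r² - 253)*o + 474 = (-253 + r²)*o + 474 = o*(-253 + r²) + 474 = 474 + o*(-253 + r²))
l = -3347481539562 (l = -2485061*1347042 = -3347481539562)
W = -2000488 (W = (474 - 253*(-398) - 398*23²) - 1891114 = (474 + 100694 - 398*529) - 1891114 = (474 + 100694 - 210542) - 1891114 = -109374 - 1891114 = -2000488)
W + l = -2000488 - 3347481539562 = -3347483540050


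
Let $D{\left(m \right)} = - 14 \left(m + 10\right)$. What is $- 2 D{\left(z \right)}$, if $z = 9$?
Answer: $532$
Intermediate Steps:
$D{\left(m \right)} = -140 - 14 m$ ($D{\left(m \right)} = - 14 \left(10 + m\right) = -140 - 14 m$)
$- 2 D{\left(z \right)} = - 2 \left(-140 - 126\right) = \left(-2\right) \left(-266\right) = 532$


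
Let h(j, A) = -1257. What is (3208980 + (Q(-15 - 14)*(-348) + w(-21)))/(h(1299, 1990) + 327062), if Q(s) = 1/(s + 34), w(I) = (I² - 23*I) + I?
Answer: 16049067/1629025 ≈ 9.8519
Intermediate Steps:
w(I) = I² - 22*I
Q(s) = 1/(34 + s)
(3208980 + (Q(-15 - 14)*(-348) + w(-21)))/(h(1299, 1990) + 327062) = (3208980 + (-348/(34 + (-15 - 14)) - 21*(-22 - 21)))/(-1257 + 327062) = (3208980 + (-348/(34 - 29) - 21*(-43)))/325805 = (3208980 + (-348/5 + 903))*(1/325805) = (3208980 + 4167/5)*(1/325805) = (16049067/5)*(1/325805) = 16049067/1629025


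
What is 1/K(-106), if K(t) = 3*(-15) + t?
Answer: -1/151 ≈ -0.0066225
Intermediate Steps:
K(t) = -45 + t
1/K(-106) = 1/(-45 - 106) = 1/(-151) = -1/151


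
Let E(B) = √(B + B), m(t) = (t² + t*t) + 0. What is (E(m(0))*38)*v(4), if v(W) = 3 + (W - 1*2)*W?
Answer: 0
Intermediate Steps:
v(W) = 3 + W*(-2 + W) (v(W) = 3 + (W - 2)*W = 3 + (-2 + W)*W = 3 + W*(-2 + W))
m(t) = 2*t² (m(t) = (t² + t²) + 0 = 2*t² + 0 = 2*t²)
E(B) = √2*√B (E(B) = √(2*B) = √2*√B)
(E(m(0))*38)*v(4) = ((√2*√(2*0²))*38)*(3 + 4² - 2*4) = ((√2*√(2*0))*38)*(3 + 16 - 8) = ((√2*√0)*38)*11 = ((√2*0)*38)*11 = (0*38)*11 = 0*11 = 0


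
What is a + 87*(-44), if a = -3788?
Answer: -7616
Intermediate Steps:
a + 87*(-44) = -3788 + 87*(-44) = -3788 - 3828 = -7616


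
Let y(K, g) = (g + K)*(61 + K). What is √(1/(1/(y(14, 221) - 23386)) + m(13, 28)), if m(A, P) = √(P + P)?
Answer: √(-5761 + 2*√14) ≈ 75.852*I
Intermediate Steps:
y(K, g) = (61 + K)*(K + g) (y(K, g) = (K + g)*(61 + K) = (61 + K)*(K + g))
m(A, P) = √2*√P (m(A, P) = √(2*P) = √2*√P)
√(1/(1/(y(14, 221) - 23386)) + m(13, 28)) = √(1/(1/((14² + 61*14 + 61*221 + 14*221) - 23386)) + √2*√28) = √(1/(1/((196 + 854 + 13481 + 3094) - 23386)) + √2*(2*√7)) = √(1/(1/(17625 - 23386)) + 2*√14) = √(1/(1/(-5761)) + 2*√14) = √(1/(-1/5761) + 2*√14) = √(-5761 + 2*√14)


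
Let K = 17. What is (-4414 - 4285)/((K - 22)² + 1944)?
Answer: -8699/1969 ≈ -4.4180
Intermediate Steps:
(-4414 - 4285)/((K - 22)² + 1944) = (-4414 - 4285)/((17 - 22)² + 1944) = -8699/((-5)² + 1944) = -8699/(25 + 1944) = -8699/1969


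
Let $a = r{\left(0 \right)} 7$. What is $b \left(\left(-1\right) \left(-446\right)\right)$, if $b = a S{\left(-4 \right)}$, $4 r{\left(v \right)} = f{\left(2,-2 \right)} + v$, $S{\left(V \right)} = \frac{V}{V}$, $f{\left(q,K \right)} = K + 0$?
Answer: $-1561$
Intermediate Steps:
$f{\left(q,K \right)} = K$
$S{\left(V \right)} = 1$
$r{\left(v \right)} = - \frac{1}{2} + \frac{v}{4}$ ($r{\left(v \right)} = \frac{-2 + v}{4} = - \frac{1}{2} + \frac{v}{4}$)
$a = - \frac{7}{2}$ ($a = \left(- \frac{1}{2} + \frac{1}{4} \cdot 0\right) 7 = \left(- \frac{1}{2} + 0\right) 7 = \left(- \frac{1}{2}\right) 7 = - \frac{7}{2} \approx -3.5$)
$b = - \frac{7}{2}$ ($b = \left(- \frac{7}{2}\right) 1 = - \frac{7}{2} \approx -3.5$)
$b \left(\left(-1\right) \left(-446\right)\right) = - \frac{7 \left(\left(-1\right) \left(-446\right)\right)}{2} = \left(- \frac{7}{2}\right) 446 = -1561$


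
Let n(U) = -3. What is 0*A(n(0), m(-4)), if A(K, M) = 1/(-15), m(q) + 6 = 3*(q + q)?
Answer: 0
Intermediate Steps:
m(q) = -6 + 6*q (m(q) = -6 + 3*(q + q) = -6 + 3*(2*q) = -6 + 6*q)
A(K, M) = -1/15
0*A(n(0), m(-4)) = 0*(-1/15) = 0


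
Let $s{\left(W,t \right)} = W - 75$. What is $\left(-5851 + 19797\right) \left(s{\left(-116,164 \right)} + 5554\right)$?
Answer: $74792398$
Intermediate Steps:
$s{\left(W,t \right)} = -75 + W$ ($s{\left(W,t \right)} = W - 75 = -75 + W$)
$\left(-5851 + 19797\right) \left(s{\left(-116,164 \right)} + 5554\right) = \left(-5851 + 19797\right) \left(\left(-75 - 116\right) + 5554\right) = 13946 \left(-191 + 5554\right) = 13946 \cdot 5363 = 74792398$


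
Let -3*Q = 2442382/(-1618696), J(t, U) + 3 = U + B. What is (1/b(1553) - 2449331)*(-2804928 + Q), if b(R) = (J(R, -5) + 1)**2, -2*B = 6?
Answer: 15589848407437940537/2269200 ≈ 6.8702e+12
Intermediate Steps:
B = -3 (B = -1/2*6 = -3)
J(t, U) = -6 + U (J(t, U) = -3 + (U - 3) = -3 + (-3 + U) = -6 + U)
Q = 11413/22692 (Q = -2442382/(3*(-1618696)) = -2442382*(-1)/(3*1618696) = -1/3*(-11413/7564) = 11413/22692 ≈ 0.50295)
b(R) = 100 (b(R) = ((-6 - 5) + 1)**2 = (-11 + 1)**2 = (-10)**2 = 100)
(1/b(1553) - 2449331)*(-2804928 + Q) = (1/100 - 2449331)*(-2804928 + 11413/22692) = (1/100 - 2449331)*(-63649414763/22692) = -244933099/100*(-63649414763/22692) = 15589848407437940537/2269200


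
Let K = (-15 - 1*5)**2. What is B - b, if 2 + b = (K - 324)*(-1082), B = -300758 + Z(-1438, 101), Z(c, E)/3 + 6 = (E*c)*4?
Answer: -1961398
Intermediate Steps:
Z(c, E) = -18 + 12*E*c (Z(c, E) = -18 + 3*((E*c)*4) = -18 + 3*(4*E*c) = -18 + 12*E*c)
K = 400 (K = (-15 - 5)**2 = (-20)**2 = 400)
B = -2043632 (B = -300758 + (-18 + 12*101*(-1438)) = -300758 + (-18 - 1742856) = -300758 - 1742874 = -2043632)
b = -82234 (b = -2 + (400 - 324)*(-1082) = -2 + 76*(-1082) = -2 - 82232 = -82234)
B - b = -2043632 - 1*(-82234) = -2043632 + 82234 = -1961398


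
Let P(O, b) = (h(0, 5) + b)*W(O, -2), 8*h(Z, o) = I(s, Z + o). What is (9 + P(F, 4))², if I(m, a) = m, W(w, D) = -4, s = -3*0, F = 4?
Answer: 49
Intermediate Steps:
s = 0
h(Z, o) = 0 (h(Z, o) = (⅛)*0 = 0)
P(O, b) = -4*b (P(O, b) = (0 + b)*(-4) = b*(-4) = -4*b)
(9 + P(F, 4))² = (9 - 4*4)² = (9 - 16)² = (-7)² = 49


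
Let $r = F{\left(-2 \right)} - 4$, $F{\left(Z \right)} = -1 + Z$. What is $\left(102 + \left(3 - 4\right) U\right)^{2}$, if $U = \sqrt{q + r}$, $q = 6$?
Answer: $\left(102 - i\right)^{2} \approx 10403.0 - 204.0 i$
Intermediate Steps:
$r = -7$ ($r = \left(-1 - 2\right) - 4 = -3 - 4 = -7$)
$U = i$ ($U = \sqrt{6 - 7} = \sqrt{-1} = i \approx 1.0 i$)
$\left(102 + \left(3 - 4\right) U\right)^{2} = \left(102 + \left(3 - 4\right) i\right)^{2} = \left(102 - i\right)^{2}$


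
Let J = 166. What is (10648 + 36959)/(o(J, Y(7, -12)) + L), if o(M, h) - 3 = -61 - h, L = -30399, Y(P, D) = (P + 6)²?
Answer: -47607/30626 ≈ -1.5545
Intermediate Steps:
Y(P, D) = (6 + P)²
o(M, h) = -58 - h (o(M, h) = 3 + (-61 - h) = -58 - h)
(10648 + 36959)/(o(J, Y(7, -12)) + L) = (10648 + 36959)/((-58 - (6 + 7)²) - 30399) = 47607/((-58 - 1*13²) - 30399) = 47607/((-58 - 1*169) - 30399) = 47607/((-58 - 169) - 30399) = 47607/(-227 - 30399) = 47607/(-30626) = 47607*(-1/30626) = -47607/30626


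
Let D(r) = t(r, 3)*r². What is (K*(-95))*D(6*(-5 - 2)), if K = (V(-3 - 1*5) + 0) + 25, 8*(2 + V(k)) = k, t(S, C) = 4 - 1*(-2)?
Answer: -22120560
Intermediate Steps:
t(S, C) = 6 (t(S, C) = 4 + 2 = 6)
V(k) = -2 + k/8
K = 22 (K = ((-2 + (-3 - 1*5)/8) + 0) + 25 = ((-2 + (-3 - 5)/8) + 0) + 25 = ((-2 + (⅛)*(-8)) + 0) + 25 = ((-2 - 1) + 0) + 25 = (-3 + 0) + 25 = -3 + 25 = 22)
D(r) = 6*r²
(K*(-95))*D(6*(-5 - 2)) = (22*(-95))*(6*(6*(-5 - 2))²) = -12540*(6*(-7))² = -12540*(-42)² = -12540*1764 = -2090*10584 = -22120560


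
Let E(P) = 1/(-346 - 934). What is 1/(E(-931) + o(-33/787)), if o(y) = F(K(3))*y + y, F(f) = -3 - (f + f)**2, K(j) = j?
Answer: 1007360/1604333 ≈ 0.62790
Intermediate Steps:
F(f) = -3 - 4*f**2 (F(f) = -3 - (2*f)**2 = -3 - 4*f**2)
E(P) = -1/1280 (E(P) = 1/(-1280) = -1/1280)
o(y) = -38*y (o(y) = (-3 - 4*3**2)*y + y = (-3 - 4*9)*y + y = (-3 - 36)*y + y = -39*y + y = -38*y)
1/(E(-931) + o(-33/787)) = 1/(-1/1280 - (-1254)/787) = 1/(-1/1280 - 38*(-33/787)) = 1/(-1/1280 + 1254/787) = 1/(1604333/1007360) = 1007360/1604333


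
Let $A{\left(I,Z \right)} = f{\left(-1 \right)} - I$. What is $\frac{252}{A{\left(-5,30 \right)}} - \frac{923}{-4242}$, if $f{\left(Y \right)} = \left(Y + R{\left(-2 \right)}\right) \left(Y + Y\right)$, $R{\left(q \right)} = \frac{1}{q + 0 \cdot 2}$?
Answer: $\frac{67273}{2121} \approx 31.718$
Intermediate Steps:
$R{\left(q \right)} = \frac{1}{q}$ ($R{\left(q \right)} = \frac{1}{q + 0} = \frac{1}{q}$)
$f{\left(Y \right)} = 2 Y \left(- \frac{1}{2} + Y\right)$ ($f{\left(Y \right)} = \left(Y + \frac{1}{-2}\right) \left(Y + Y\right) = \left(Y - \frac{1}{2}\right) 2 Y = \left(- \frac{1}{2} + Y\right) 2 Y = 2 Y \left(- \frac{1}{2} + Y\right)$)
$A{\left(I,Z \right)} = 3 - I$ ($A{\left(I,Z \right)} = - (-1 + 2 \left(-1\right)) - I = - (-1 - 2) - I = \left(-1\right) \left(-3\right) - I = 3 - I$)
$\frac{252}{A{\left(-5,30 \right)}} - \frac{923}{-4242} = \frac{252}{3 - -5} - \frac{923}{-4242} = \frac{252}{3 + 5} - - \frac{923}{4242} = \frac{252}{8} + \frac{923}{4242} = 252 \cdot \frac{1}{8} + \frac{923}{4242} = \frac{63}{2} + \frac{923}{4242} = \frac{67273}{2121}$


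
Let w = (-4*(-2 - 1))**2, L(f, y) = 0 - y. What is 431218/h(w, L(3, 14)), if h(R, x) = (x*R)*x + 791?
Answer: 431218/29015 ≈ 14.862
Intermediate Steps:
L(f, y) = -y
w = 144 (w = (-4*(-3))**2 = 12**2 = 144)
h(R, x) = 791 + R*x**2 (h(R, x) = (R*x)*x + 791 = R*x**2 + 791 = 791 + R*x**2)
431218/h(w, L(3, 14)) = 431218/(791 + 144*(-1*14)**2) = 431218/(791 + 144*(-14)**2) = 431218/(791 + 144*196) = 431218/(791 + 28224) = 431218/29015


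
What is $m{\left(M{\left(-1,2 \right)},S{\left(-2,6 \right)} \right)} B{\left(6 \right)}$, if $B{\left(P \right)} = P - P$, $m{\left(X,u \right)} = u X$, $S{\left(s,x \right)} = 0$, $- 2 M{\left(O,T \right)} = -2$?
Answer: $0$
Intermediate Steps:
$M{\left(O,T \right)} = 1$ ($M{\left(O,T \right)} = \left(- \frac{1}{2}\right) \left(-2\right) = 1$)
$m{\left(X,u \right)} = X u$
$B{\left(P \right)} = 0$
$m{\left(M{\left(-1,2 \right)},S{\left(-2,6 \right)} \right)} B{\left(6 \right)} = 1 \cdot 0 \cdot 0 = 0 \cdot 0 = 0$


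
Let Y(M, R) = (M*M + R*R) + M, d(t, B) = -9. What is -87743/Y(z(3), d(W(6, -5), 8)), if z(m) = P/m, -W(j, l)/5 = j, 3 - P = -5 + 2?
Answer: -87743/87 ≈ -1008.5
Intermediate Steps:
P = 6 (P = 3 - (-5 + 2) = 3 - 1*(-3) = 3 + 3 = 6)
W(j, l) = -5*j
z(m) = 6/m
Y(M, R) = M + M**2 + R**2 (Y(M, R) = (M**2 + R**2) + M = M + M**2 + R**2)
-87743/Y(z(3), d(W(6, -5), 8)) = -87743/(6/3 + (6/3)**2 + (-9)**2) = -87743/(6*(1/3) + (6*(1/3))**2 + 81) = -87743/(2 + 2**2 + 81) = -87743/(2 + 4 + 81) = -87743/87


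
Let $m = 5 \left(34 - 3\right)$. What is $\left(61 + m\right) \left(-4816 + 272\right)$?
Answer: $-981504$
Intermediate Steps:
$m = 155$ ($m = 5 \cdot 31 = 155$)
$\left(61 + m\right) \left(-4816 + 272\right) = \left(61 + 155\right) \left(-4816 + 272\right) = 216 \left(-4544\right) = -981504$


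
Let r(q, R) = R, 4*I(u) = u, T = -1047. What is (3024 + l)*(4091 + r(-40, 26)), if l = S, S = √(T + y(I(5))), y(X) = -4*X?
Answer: 12449808 + 8234*I*√263 ≈ 1.245e+7 + 1.3353e+5*I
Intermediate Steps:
I(u) = u/4
S = 2*I*√263 (S = √(-1047 - 5) = √(-1052) = 2*I*√263 ≈ 32.435*I)
l = 2*I*√263 ≈ 32.435*I
(3024 + l)*(4091 + r(-40, 26)) = (3024 + 2*I*√263)*(4091 + 26) = (3024 + 2*I*√263)*4117 = 12449808 + 8234*I*√263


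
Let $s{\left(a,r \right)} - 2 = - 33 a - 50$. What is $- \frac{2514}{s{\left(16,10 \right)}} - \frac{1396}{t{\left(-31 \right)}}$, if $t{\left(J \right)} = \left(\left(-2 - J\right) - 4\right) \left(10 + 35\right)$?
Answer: $\frac{112453}{36000} \approx 3.1237$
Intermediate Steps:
$t{\left(J \right)} = -270 - 45 J$ ($t{\left(J \right)} = \left(-6 - J\right) 45 = -270 - 45 J$)
$s{\left(a,r \right)} = -48 - 33 a$ ($s{\left(a,r \right)} = 2 - \left(50 + 33 a\right) = -48 - 33 a$)
$- \frac{2514}{s{\left(16,10 \right)}} - \frac{1396}{t{\left(-31 \right)}} = - \frac{2514}{-48 - 528} - \frac{1396}{-270 - -1395} = - \frac{2514}{-48 - 528} - \frac{1396}{-270 + 1395} = - \frac{2514}{-576} - \frac{1396}{1125} = \left(-2514\right) \left(- \frac{1}{576}\right) - \frac{1396}{1125} = \frac{419}{96} - \frac{1396}{1125} = \frac{112453}{36000}$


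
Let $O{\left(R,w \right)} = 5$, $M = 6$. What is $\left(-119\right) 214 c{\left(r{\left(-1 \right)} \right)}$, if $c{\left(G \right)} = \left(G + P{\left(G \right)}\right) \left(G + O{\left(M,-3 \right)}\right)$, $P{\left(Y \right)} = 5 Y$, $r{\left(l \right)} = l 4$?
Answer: $611184$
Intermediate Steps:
$r{\left(l \right)} = 4 l$
$c{\left(G \right)} = 6 G \left(5 + G\right)$ ($c{\left(G \right)} = \left(G + 5 G\right) \left(G + 5\right) = 6 G \left(5 + G\right)$)
$\left(-119\right) 214 c{\left(r{\left(-1 \right)} \right)} = \left(-119\right) 214 \cdot 6 \cdot 4 \left(-1\right) \left(5 + 4 \left(-1\right)\right) = - 25466 \cdot 6 \left(-4\right) \left(5 - 4\right) = - 25466 \cdot 6 \left(-4\right) 1 = \left(-25466\right) \left(-24\right) = 611184$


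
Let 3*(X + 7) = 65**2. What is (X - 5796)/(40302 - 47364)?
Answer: 6592/10593 ≈ 0.62230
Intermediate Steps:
X = 4204/3 (X = -7 + (1/3)*65**2 = -7 + (1/3)*4225 = -7 + 4225/3 = 4204/3 ≈ 1401.3)
(X - 5796)/(40302 - 47364) = (4204/3 - 5796)/(40302 - 47364) = -13184/3/(-7062) = -13184/3*(-1/7062) = 6592/10593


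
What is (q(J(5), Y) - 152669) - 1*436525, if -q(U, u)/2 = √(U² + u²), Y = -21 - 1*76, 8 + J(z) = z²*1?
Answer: -589194 - 2*√9698 ≈ -5.8939e+5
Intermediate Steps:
J(z) = -8 + z² (J(z) = -8 + z²*1 = -8 + z²)
Y = -97 (Y = -21 - 76 = -97)
q(U, u) = -2*√(U² + u²)
(q(J(5), Y) - 152669) - 1*436525 = (-2*√((-8 + 5²)² + (-97)²) - 152669) - 1*436525 = (-2*√((-8 + 25)² + 9409) - 152669) - 436525 = (-2*√(17² + 9409) - 152669) - 436525 = (-2*√(289 + 9409) - 152669) - 436525 = (-2*√9698 - 152669) - 436525 = (-152669 - 2*√9698) - 436525 = -589194 - 2*√9698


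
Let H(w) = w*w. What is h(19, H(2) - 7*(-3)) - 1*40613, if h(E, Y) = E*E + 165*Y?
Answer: -36127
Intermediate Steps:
H(w) = w²
h(E, Y) = E² + 165*Y
h(19, H(2) - 7*(-3)) - 1*40613 = (19² + 165*(2² - 7*(-3))) - 1*40613 = (361 + 165*(4 + 21)) - 40613 = (361 + 165*25) - 40613 = (361 + 4125) - 40613 = 4486 - 40613 = -36127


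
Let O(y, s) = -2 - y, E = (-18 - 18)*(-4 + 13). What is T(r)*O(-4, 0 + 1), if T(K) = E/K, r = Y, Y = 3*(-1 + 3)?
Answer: -108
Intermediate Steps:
E = -324 (E = -36*9 = -324)
Y = 6 (Y = 3*2 = 6)
r = 6
T(K) = -324/K
T(r)*O(-4, 0 + 1) = (-324/6)*(-2 - 1*(-4)) = (-324*⅙)*(-2 + 4) = -54*2 = -108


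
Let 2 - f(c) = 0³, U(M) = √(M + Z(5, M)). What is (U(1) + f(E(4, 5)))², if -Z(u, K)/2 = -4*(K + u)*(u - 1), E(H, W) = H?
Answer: (2 + √193)² ≈ 252.57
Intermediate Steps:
Z(u, K) = 8*(-1 + u)*(K + u) (Z(u, K) = -(-8)*(K + u)*(u - 1) = -(-8)*(K + u)*(-1 + u) = -(-8)*(-1 + u)*(K + u) = 8*(-1 + u)*(K + u))
U(M) = √(160 + 33*M) (U(M) = √(M + (-8*M - 8*5 + 8*5² + 8*M*5)) = √(M + (-8*M - 40 + 8*25 + 40*M)) = √(M + (-8*M - 40 + 200 + 40*M)) = √(M + (160 + 32*M)) = √(160 + 33*M))
f(c) = 2 (f(c) = 2 - 1*0³ = 2 - 1*0 = 2 + 0 = 2)
(U(1) + f(E(4, 5)))² = (√(160 + 33*1) + 2)² = (√(160 + 33) + 2)² = (√193 + 2)² = (2 + √193)²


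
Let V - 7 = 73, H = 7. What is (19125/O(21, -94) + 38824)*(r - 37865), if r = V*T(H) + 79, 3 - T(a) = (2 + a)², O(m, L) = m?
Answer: -12245523718/7 ≈ -1.7494e+9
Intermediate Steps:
V = 80 (V = 7 + 73 = 80)
T(a) = 3 - (2 + a)²
r = -6161 (r = 80*(3 - (2 + 7)²) + 79 = 80*(3 - 1*9²) + 79 = 80*(3 - 1*81) + 79 = 80*(3 - 81) + 79 = 80*(-78) + 79 = -6240 + 79 = -6161)
(19125/O(21, -94) + 38824)*(r - 37865) = (19125/21 + 38824)*(-6161 - 37865) = (19125*(1/21) + 38824)*(-44026) = (6375/7 + 38824)*(-44026) = (278143/7)*(-44026) = -12245523718/7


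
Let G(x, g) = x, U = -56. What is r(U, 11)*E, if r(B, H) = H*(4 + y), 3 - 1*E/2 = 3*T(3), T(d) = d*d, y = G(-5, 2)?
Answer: 528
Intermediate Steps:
y = -5
T(d) = d²
E = -48 (E = 6 - 6*3² = 6 - 6*9 = 6 - 2*27 = 6 - 54 = -48)
r(B, H) = -H (r(B, H) = H*(4 - 5) = H*(-1) = -H)
r(U, 11)*E = -1*11*(-48) = -11*(-48) = 528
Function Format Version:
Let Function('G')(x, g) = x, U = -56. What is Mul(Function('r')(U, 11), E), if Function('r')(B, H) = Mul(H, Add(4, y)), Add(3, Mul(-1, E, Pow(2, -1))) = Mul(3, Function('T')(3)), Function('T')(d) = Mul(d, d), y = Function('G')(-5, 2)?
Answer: 528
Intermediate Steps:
y = -5
Function('T')(d) = Pow(d, 2)
E = -48 (E = Add(6, Mul(-2, Mul(3, Pow(3, 2)))) = Add(6, Mul(-2, Mul(3, 9))) = Add(6, Mul(-2, 27)) = Add(6, -54) = -48)
Function('r')(B, H) = Mul(-1, H) (Function('r')(B, H) = Mul(H, Add(4, -5)) = Mul(H, -1) = Mul(-1, H))
Mul(Function('r')(U, 11), E) = Mul(Mul(-1, 11), -48) = Mul(-11, -48) = 528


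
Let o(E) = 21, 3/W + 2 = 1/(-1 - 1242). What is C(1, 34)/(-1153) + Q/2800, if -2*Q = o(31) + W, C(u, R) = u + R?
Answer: -90561699/2676343600 ≈ -0.033838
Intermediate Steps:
W = -1243/829 (W = 3/(-2 + 1/(-1 - 1242)) = 3/(-2 + 1/(-1243)) = 3/(-2 - 1/1243) = 3/(-2487/1243) = 3*(-1243/2487) = -1243/829 ≈ -1.4994)
C(u, R) = R + u
Q = -8083/829 (Q = -(21 - 1243/829)/2 = -1/2*16166/829 = -8083/829 ≈ -9.7503)
C(1, 34)/(-1153) + Q/2800 = (34 + 1)/(-1153) - 8083/829/2800 = 35*(-1/1153) - 8083/829*1/2800 = -35/1153 - 8083/2321200 = -90561699/2676343600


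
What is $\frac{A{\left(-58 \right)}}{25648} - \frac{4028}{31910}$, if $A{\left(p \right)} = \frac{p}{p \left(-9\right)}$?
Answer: $- \frac{464911603}{3682924560} \approx -0.12623$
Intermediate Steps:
$A{\left(p \right)} = - \frac{1}{9}$ ($A{\left(p \right)} = \frac{p}{\left(-9\right) p} = p \left(- \frac{1}{9 p}\right) = - \frac{1}{9}$)
$\frac{A{\left(-58 \right)}}{25648} - \frac{4028}{31910} = - \frac{1}{9 \cdot 25648} - \frac{4028}{31910} = \left(- \frac{1}{9}\right) \frac{1}{25648} - \frac{2014}{15955} = - \frac{1}{230832} - \frac{2014}{15955} = - \frac{464911603}{3682924560}$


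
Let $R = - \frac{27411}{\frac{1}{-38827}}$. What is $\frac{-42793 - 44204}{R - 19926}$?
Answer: $- \frac{28999}{354755657} \approx -8.1744 \cdot 10^{-5}$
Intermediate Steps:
$R = 1064286897$ ($R = - \frac{27411}{- \frac{1}{38827}} = \left(-27411\right) \left(-38827\right) = 1064286897$)
$\frac{-42793 - 44204}{R - 19926} = \frac{-42793 - 44204}{1064286897 - 19926} = - \frac{86997}{1064286897 - 19926} = - \frac{86997}{1064266971} = \left(-86997\right) \frac{1}{1064266971} = - \frac{28999}{354755657}$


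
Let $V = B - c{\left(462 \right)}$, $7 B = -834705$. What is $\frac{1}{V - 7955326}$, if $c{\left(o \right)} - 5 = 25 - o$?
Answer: $- \frac{7}{56518963} \approx -1.2385 \cdot 10^{-7}$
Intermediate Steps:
$B = - \frac{834705}{7}$ ($B = \frac{1}{7} \left(-834705\right) = - \frac{834705}{7} \approx -1.1924 \cdot 10^{5}$)
$c{\left(o \right)} = 30 - o$ ($c{\left(o \right)} = 5 - \left(-25 + o\right) = 30 - o$)
$V = - \frac{831681}{7}$ ($V = - \frac{834705}{7} - \left(30 - 462\right) = - \frac{834705}{7} - -432 = - \frac{834705}{7} + 432 = - \frac{831681}{7} \approx -1.1881 \cdot 10^{5}$)
$\frac{1}{V - 7955326} = \frac{1}{- \frac{831681}{7} - 7955326} = \frac{1}{- \frac{56518963}{7}} = - \frac{7}{56518963}$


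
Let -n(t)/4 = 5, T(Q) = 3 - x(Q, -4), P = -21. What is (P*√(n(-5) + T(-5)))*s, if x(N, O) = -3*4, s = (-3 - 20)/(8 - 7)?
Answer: 483*I*√5 ≈ 1080.0*I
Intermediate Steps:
s = -23 (s = -23/1 = -23*1 = -23)
x(N, O) = -12
T(Q) = 15 (T(Q) = 3 - 1*(-12) = 3 + 12 = 15)
n(t) = -20 (n(t) = -4*5 = -20)
(P*√(n(-5) + T(-5)))*s = -21*√(-20 + 15)*(-23) = -21*I*√5*(-23) = 483*I*√5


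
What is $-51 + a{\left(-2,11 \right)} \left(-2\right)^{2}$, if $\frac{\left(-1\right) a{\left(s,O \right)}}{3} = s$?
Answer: $-27$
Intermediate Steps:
$a{\left(s,O \right)} = - 3 s$
$-51 + a{\left(-2,11 \right)} \left(-2\right)^{2} = -51 + \left(-3\right) \left(-2\right) \left(-2\right)^{2} = -51 + 6 \cdot 4 = -51 + 24 = -27$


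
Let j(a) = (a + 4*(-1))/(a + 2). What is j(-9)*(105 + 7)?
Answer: 208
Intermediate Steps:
j(a) = (-4 + a)/(2 + a) (j(a) = (a - 4)/(2 + a) = (-4 + a)/(2 + a))
j(-9)*(105 + 7) = ((-4 - 9)/(2 - 9))*(105 + 7) = (-13/(-7))*112 = -1/7*(-13)*112 = (13/7)*112 = 208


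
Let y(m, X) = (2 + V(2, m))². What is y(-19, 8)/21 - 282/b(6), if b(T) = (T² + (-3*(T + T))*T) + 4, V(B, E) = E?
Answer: 28393/1848 ≈ 15.364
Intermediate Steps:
b(T) = 4 - 5*T² (b(T) = (T² + (-6*T)*T) + 4 = (T² - 6*T²) + 4 = -5*T² + 4 = 4 - 5*T²)
y(m, X) = (2 + m)²
y(-19, 8)/21 - 282/b(6) = (2 - 19)²/21 - 282/(4 - 5*6²) = (-17)²*(1/21) - 282/(4 - 5*36) = 289*(1/21) - 282/(4 - 180) = 289/21 - 282/(-176) = 289/21 - 282*(-1/176) = 289/21 + 141/88 = 28393/1848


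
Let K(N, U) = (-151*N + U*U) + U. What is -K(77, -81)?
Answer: 5147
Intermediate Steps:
K(N, U) = U + U**2 - 151*N (K(N, U) = (-151*N + U**2) + U = (U**2 - 151*N) + U = U + U**2 - 151*N)
-K(77, -81) = -(-81 + (-81)**2 - 151*77) = -(-81 + 6561 - 11627) = -1*(-5147) = 5147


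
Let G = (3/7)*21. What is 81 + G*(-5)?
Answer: 36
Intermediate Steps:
G = 9 (G = (3*(⅐))*21 = (3/7)*21 = 9)
81 + G*(-5) = 81 + 9*(-5) = 81 - 45 = 36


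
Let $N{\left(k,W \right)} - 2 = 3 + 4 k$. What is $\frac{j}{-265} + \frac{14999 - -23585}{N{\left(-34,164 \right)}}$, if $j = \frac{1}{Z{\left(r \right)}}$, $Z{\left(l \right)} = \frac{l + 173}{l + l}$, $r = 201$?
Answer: $- \frac{1912056451}{6491705} \approx -294.54$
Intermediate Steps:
$N{\left(k,W \right)} = 5 + 4 k$ ($N{\left(k,W \right)} = 2 + \left(3 + 4 k\right) = 5 + 4 k$)
$Z{\left(l \right)} = \frac{173 + l}{2 l}$
$j = \frac{201}{187}$ ($j = \frac{1}{\frac{1}{2} \cdot \frac{1}{201} \left(173 + 201\right)} = \frac{1}{\frac{1}{2} \cdot \frac{1}{201} \cdot 374} = \frac{1}{\frac{187}{201}} = \frac{201}{187} \approx 1.0749$)
$\frac{j}{-265} + \frac{14999 - -23585}{N{\left(-34,164 \right)}} = \frac{201}{187 \left(-265\right)} + \frac{14999 - -23585}{5 + 4 \left(-34\right)} = \frac{201}{187} \left(- \frac{1}{265}\right) + \frac{14999 + 23585}{5 - 136} = - \frac{201}{49555} + \frac{38584}{-131} = - \frac{201}{49555} + 38584 \left(- \frac{1}{131}\right) = - \frac{201}{49555} - \frac{38584}{131} = - \frac{1912056451}{6491705}$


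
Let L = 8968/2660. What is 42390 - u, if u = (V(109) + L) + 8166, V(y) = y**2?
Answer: 781887/35 ≈ 22340.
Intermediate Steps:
L = 118/35 (L = 8968*(1/2660) = 118/35 ≈ 3.3714)
u = 701763/35 (u = (109**2 + 118/35) + 8166 = (11881 + 118/35) + 8166 = 415953/35 + 8166 = 701763/35 ≈ 20050.)
42390 - u = 42390 - 1*701763/35 = 42390 - 701763/35 = 781887/35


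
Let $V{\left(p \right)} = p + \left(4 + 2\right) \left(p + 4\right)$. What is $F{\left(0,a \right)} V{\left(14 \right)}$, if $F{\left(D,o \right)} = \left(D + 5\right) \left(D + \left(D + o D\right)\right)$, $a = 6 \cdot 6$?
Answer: $0$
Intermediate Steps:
$a = 36$
$V{\left(p \right)} = 24 + 7 p$ ($V{\left(p \right)} = p + 6 \left(4 + p\right) = p + \left(24 + 6 p\right) = 24 + 7 p$)
$F{\left(D,o \right)} = \left(5 + D\right) \left(2 D + D o\right)$ ($F{\left(D,o \right)} = \left(5 + D\right) \left(D + \left(D + D o\right)\right) = \left(5 + D\right) \left(2 D + D o\right)$)
$F{\left(0,a \right)} V{\left(14 \right)} = 0 \left(10 + 2 \cdot 0 + 5 \cdot 36 + 0 \cdot 36\right) \left(24 + 7 \cdot 14\right) = 0 \left(10 + 0 + 180 + 0\right) \left(24 + 98\right) = 0 \cdot 190 \cdot 122 = 0 \cdot 122 = 0$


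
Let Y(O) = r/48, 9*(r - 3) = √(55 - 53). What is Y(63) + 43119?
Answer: 689905/16 + √2/432 ≈ 43119.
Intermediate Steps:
r = 3 + √2/9 (r = 3 + √(55 - 53)/9 = 3 + √2/9 ≈ 3.1571)
Y(O) = 1/16 + √2/432 (Y(O) = (3 + √2/9)/48 = (3 + √2/9)*(1/48) = 1/16 + √2/432)
Y(63) + 43119 = (1/16 + √2/432) + 43119 = 689905/16 + √2/432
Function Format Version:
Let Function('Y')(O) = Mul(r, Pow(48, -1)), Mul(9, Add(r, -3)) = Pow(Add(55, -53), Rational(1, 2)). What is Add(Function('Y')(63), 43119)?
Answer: Add(Rational(689905, 16), Mul(Rational(1, 432), Pow(2, Rational(1, 2)))) ≈ 43119.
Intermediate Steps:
r = Add(3, Mul(Rational(1, 9), Pow(2, Rational(1, 2)))) (r = Add(3, Mul(Rational(1, 9), Pow(Add(55, -53), Rational(1, 2)))) = Add(3, Mul(Rational(1, 9), Pow(2, Rational(1, 2)))) ≈ 3.1571)
Function('Y')(O) = Add(Rational(1, 16), Mul(Rational(1, 432), Pow(2, Rational(1, 2)))) (Function('Y')(O) = Mul(Add(3, Mul(Rational(1, 9), Pow(2, Rational(1, 2)))), Pow(48, -1)) = Mul(Add(3, Mul(Rational(1, 9), Pow(2, Rational(1, 2)))), Rational(1, 48)) = Add(Rational(1, 16), Mul(Rational(1, 432), Pow(2, Rational(1, 2)))))
Add(Function('Y')(63), 43119) = Add(Add(Rational(1, 16), Mul(Rational(1, 432), Pow(2, Rational(1, 2)))), 43119) = Add(Rational(689905, 16), Mul(Rational(1, 432), Pow(2, Rational(1, 2))))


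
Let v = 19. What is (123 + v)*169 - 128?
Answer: 23870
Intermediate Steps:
(123 + v)*169 - 128 = (123 + 19)*169 - 128 = 142*169 - 128 = 23998 - 128 = 23870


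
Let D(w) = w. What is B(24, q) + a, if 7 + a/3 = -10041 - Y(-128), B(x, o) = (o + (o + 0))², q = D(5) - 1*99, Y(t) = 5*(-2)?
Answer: 5230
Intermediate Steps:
Y(t) = -10
q = -94 (q = 5 - 1*99 = 5 - 99 = -94)
B(x, o) = 4*o² (B(x, o) = (o + o)² = (2*o)² = 4*o²)
a = -30114 (a = -21 + 3*(-10041 - 1*(-10)) = -21 + 3*(-10041 + 10) = -21 + 3*(-10031) = -21 - 30093 = -30114)
B(24, q) + a = 4*(-94)² - 30114 = 4*8836 - 30114 = 35344 - 30114 = 5230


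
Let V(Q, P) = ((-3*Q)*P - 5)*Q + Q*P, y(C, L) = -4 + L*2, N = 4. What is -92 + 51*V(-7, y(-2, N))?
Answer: -29723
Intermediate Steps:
y(C, L) = -4 + 2*L
V(Q, P) = P*Q + Q*(-5 - 3*P*Q) (V(Q, P) = (-3*P*Q - 5)*Q + P*Q = (-5 - 3*P*Q)*Q + P*Q = Q*(-5 - 3*P*Q) + P*Q = P*Q + Q*(-5 - 3*P*Q))
-92 + 51*V(-7, y(-2, N)) = -92 + 51*(-7*(-5 + (-4 + 2*4) - 3*(-4 + 2*4)*(-7))) = -92 + 51*(-7*(-5 + (-4 + 8) - 3*(-4 + 8)*(-7))) = -92 + 51*(-7*(-5 + 4 - 3*4*(-7))) = -92 + 51*(-7*(-5 + 4 + 84)) = -92 + 51*(-7*83) = -92 + 51*(-581) = -92 - 29631 = -29723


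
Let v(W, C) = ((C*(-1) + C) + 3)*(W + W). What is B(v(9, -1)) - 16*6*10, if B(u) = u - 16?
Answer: -922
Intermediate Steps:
v(W, C) = 6*W (v(W, C) = ((-C + C) + 3)*(2*W) = (0 + 3)*(2*W) = 3*(2*W) = 6*W)
B(u) = -16 + u
B(v(9, -1)) - 16*6*10 = (-16 + 6*9) - 16*6*10 = (-16 + 54) - 96*10 = 38 - 960 = -922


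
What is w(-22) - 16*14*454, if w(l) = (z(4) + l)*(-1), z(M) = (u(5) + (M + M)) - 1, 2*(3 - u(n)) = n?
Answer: -203363/2 ≈ -1.0168e+5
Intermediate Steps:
u(n) = 3 - n/2
z(M) = -1/2 + 2*M (z(M) = ((3 - 1/2*5) + (M + M)) - 1 = ((3 - 5/2) + 2*M) - 1 = (1/2 + 2*M) - 1 = -1/2 + 2*M)
w(l) = -15/2 - l (w(l) = ((-1/2 + 2*4) + l)*(-1) = ((-1/2 + 8) + l)*(-1) = (15/2 + l)*(-1) = -15/2 - l)
w(-22) - 16*14*454 = (-15/2 - 1*(-22)) - 16*14*454 = (-15/2 + 22) - 224*454 = 29/2 - 101696 = -203363/2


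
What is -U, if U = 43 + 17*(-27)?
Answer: 416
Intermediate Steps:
U = -416 (U = 43 - 459 = -416)
-U = -1*(-416) = 416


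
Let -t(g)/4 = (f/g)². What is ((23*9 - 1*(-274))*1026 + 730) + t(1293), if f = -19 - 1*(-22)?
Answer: 91809773592/185761 ≈ 4.9424e+5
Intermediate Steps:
f = 3 (f = -19 + 22 = 3)
t(g) = -36/g² (t(g) = -4*9/g² = -36/g²)
((23*9 - 1*(-274))*1026 + 730) + t(1293) = ((23*9 - 1*(-274))*1026 + 730) - 36/1293² = ((207 + 274)*1026 + 730) - 36*1/1671849 = (481*1026 + 730) - 4/185761 = (493506 + 730) - 4/185761 = 494236 - 4/185761 = 91809773592/185761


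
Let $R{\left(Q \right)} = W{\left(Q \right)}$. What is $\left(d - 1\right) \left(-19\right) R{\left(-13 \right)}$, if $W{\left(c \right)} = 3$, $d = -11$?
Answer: $684$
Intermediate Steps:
$R{\left(Q \right)} = 3$
$\left(d - 1\right) \left(-19\right) R{\left(-13 \right)} = \left(-11 - 1\right) \left(-19\right) 3 = \left(-12\right) \left(-19\right) 3 = 228 \cdot 3 = 684$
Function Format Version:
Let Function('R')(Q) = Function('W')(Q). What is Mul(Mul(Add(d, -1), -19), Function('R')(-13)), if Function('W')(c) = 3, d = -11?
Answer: 684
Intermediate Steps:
Function('R')(Q) = 3
Mul(Mul(Add(d, -1), -19), Function('R')(-13)) = Mul(Mul(Add(-11, -1), -19), 3) = Mul(Mul(-12, -19), 3) = Mul(228, 3) = 684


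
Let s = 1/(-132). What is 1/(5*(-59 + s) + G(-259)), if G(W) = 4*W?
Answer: -132/175697 ≈ -0.00075129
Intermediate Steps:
s = -1/132 ≈ -0.0075758
1/(5*(-59 + s) + G(-259)) = 1/(5*(-59 - 1/132) + 4*(-259)) = 1/(5*(-7789/132) - 1036) = 1/(-38945/132 - 1036) = 1/(-175697/132) = -132/175697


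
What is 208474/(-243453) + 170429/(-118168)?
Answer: -9446629567/4109764872 ≈ -2.2986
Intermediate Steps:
208474/(-243453) + 170429/(-118168) = 208474*(-1/243453) + 170429*(-1/118168) = -29782/34779 - 170429/118168 = -9446629567/4109764872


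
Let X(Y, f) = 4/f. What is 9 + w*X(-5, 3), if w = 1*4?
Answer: 43/3 ≈ 14.333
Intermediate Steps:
w = 4
9 + w*X(-5, 3) = 9 + 4*(4/3) = 9 + 16/3 = 43/3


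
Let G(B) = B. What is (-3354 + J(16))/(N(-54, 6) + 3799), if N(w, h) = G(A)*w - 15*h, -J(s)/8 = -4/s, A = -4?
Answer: -3352/3925 ≈ -0.85401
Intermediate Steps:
J(s) = 32/s (J(s) = -(-32)/s = 32/s)
N(w, h) = -15*h - 4*w (N(w, h) = -4*w - 15*h = -15*h - 4*w)
(-3354 + J(16))/(N(-54, 6) + 3799) = (-3354 + 32/16)/((-15*6 - 4*(-54)) + 3799) = (-3354 + 32*(1/16))/((-90 + 216) + 3799) = (-3354 + 2)/(126 + 3799) = -3352/3925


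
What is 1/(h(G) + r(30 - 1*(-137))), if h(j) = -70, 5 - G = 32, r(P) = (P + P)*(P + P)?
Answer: 1/111486 ≈ 8.9697e-6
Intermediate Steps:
r(P) = 4*P**2 (r(P) = (2*P)*(2*P) = 4*P**2)
G = -27 (G = 5 - 1*32 = 5 - 32 = -27)
1/(h(G) + r(30 - 1*(-137))) = 1/(-70 + 4*(30 - 1*(-137))**2) = 1/(-70 + 4*(30 + 137)**2) = 1/(-70 + 4*167**2) = 1/(-70 + 4*27889) = 1/(-70 + 111556) = 1/111486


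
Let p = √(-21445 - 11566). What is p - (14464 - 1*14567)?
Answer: 103 + I*√33011 ≈ 103.0 + 181.69*I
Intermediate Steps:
p = I*√33011 (p = √(-33011) = I*√33011 ≈ 181.69*I)
p - (14464 - 1*14567) = I*√33011 - (14464 - 1*14567) = I*√33011 - (14464 - 14567) = I*√33011 - 1*(-103) = I*√33011 + 103 = 103 + I*√33011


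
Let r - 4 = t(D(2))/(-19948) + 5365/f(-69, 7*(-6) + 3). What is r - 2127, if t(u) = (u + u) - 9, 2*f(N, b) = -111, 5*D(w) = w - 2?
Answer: -132833705/59844 ≈ -2219.7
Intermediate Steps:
D(w) = -2/5 + w/5 (D(w) = (w - 2)/5 = (-2 + w)/5 = -2/5 + w/5)
f(N, b) = -111/2 (f(N, b) = (1/2)*(-111) = -111/2)
t(u) = -9 + 2*u (t(u) = 2*u - 9 = -9 + 2*u)
r = -5545517/59844 (r = 4 + ((-9 + 2*(-2/5 + (1/5)*2))/(-19948) + 5365/(-111/2)) = 4 + ((-9 + 2*(-2/5 + 2/5))*(-1/19948) + 5365*(-2/111)) = 4 + ((-9 + 2*0)*(-1/19948) - 290/3) = 4 + ((-9 + 0)*(-1/19948) - 290/3) = 4 + (-9*(-1/19948) - 290/3) = 4 + (9/19948 - 290/3) = 4 - 5784893/59844 = -5545517/59844 ≈ -92.666)
r - 2127 = -5545517/59844 - 2127 = -132833705/59844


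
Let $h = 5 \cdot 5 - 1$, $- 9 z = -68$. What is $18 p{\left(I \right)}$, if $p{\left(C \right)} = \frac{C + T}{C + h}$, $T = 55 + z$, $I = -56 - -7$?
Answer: $- \frac{244}{25} \approx -9.76$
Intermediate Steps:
$z = \frac{68}{9}$ ($z = \left(- \frac{1}{9}\right) \left(-68\right) = \frac{68}{9} \approx 7.5556$)
$I = -49$ ($I = -56 + 7 = -49$)
$T = \frac{563}{9}$ ($T = 55 + \frac{68}{9} = \frac{563}{9} \approx 62.556$)
$h = 24$ ($h = 25 - 1 = 24$)
$p{\left(C \right)} = \frac{\frac{563}{9} + C}{24 + C}$ ($p{\left(C \right)} = \frac{C + \frac{563}{9}}{C + 24} = \frac{\frac{563}{9} + C}{24 + C}$)
$18 p{\left(I \right)} = 18 \frac{\frac{563}{9} - 49}{24 - 49} = 18 \frac{1}{-25} \cdot \frac{122}{9} = 18 \left(\left(- \frac{1}{25}\right) \frac{122}{9}\right) = 18 \left(- \frac{122}{225}\right) = - \frac{244}{25}$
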